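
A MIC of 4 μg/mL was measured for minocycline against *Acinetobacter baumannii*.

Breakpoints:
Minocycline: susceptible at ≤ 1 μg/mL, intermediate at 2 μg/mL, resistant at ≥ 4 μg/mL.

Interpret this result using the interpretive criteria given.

Minocycline (4 μg/mL) ≥ 4 μg/mL ⇒ Resistant

Resistant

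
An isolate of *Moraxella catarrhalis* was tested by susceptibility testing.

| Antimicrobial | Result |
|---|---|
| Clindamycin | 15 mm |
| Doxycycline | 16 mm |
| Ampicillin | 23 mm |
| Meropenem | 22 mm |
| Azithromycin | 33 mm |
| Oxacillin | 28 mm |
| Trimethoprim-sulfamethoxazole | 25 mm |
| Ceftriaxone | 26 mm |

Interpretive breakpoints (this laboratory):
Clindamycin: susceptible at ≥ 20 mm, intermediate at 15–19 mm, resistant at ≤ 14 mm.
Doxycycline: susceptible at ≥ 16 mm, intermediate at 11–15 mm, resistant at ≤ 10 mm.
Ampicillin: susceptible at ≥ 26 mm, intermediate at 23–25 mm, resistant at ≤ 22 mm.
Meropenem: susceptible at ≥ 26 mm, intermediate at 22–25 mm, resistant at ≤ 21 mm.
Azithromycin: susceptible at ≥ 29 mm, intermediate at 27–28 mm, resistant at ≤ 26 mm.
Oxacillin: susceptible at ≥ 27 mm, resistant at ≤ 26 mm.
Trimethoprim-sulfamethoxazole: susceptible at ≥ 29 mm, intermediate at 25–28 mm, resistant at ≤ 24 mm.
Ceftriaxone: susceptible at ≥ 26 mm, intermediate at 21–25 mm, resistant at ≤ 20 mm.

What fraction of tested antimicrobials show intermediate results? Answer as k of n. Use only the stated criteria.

Clindamycin: 15 mm is in 15–19 mm — I
Doxycycline (16 mm) ≥ 16 mm ⇒ S
Ampicillin 23 mm: in 23–25 mm — Intermediate
Meropenem (22 mm) in 22–25 mm → Intermediate
Azithromycin (33 mm) ≥ 29 mm ⇒ Susceptible
Oxacillin (28 mm) ≥ 27 mm — S
Trimethoprim-sulfamethoxazole (25 mm) in 25–28 mm → intermediate
Ceftriaxone (26 mm) ≥ 26 mm ⇒ S
Intermediate: 4/8

4 of 8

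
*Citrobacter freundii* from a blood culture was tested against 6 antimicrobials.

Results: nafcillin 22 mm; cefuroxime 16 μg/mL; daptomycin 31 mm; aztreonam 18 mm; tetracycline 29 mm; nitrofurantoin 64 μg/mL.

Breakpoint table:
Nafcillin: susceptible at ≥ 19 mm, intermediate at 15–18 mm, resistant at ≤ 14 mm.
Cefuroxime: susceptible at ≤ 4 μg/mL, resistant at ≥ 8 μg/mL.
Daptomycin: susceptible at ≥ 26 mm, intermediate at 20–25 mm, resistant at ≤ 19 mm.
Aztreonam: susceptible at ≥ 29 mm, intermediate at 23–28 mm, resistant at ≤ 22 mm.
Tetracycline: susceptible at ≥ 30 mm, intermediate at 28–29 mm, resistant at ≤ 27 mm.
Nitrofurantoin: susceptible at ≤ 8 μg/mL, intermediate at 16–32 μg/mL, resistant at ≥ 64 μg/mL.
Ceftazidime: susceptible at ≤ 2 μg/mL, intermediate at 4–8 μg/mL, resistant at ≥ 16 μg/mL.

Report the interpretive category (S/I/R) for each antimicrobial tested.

S, R, S, R, I, R

Nafcillin (22 mm) ≥ 19 mm ⇒ S
Cefuroxime (16 μg/mL) ≥ 8 μg/mL — resistant
Daptomycin (31 mm) ≥ 26 mm ⇒ susceptible
Aztreonam 18 mm: ≤ 22 mm ⇒ resistant
Tetracycline 29 mm: in 28–29 mm → I
Nitrofurantoin (64 μg/mL) ≥ 64 μg/mL — Resistant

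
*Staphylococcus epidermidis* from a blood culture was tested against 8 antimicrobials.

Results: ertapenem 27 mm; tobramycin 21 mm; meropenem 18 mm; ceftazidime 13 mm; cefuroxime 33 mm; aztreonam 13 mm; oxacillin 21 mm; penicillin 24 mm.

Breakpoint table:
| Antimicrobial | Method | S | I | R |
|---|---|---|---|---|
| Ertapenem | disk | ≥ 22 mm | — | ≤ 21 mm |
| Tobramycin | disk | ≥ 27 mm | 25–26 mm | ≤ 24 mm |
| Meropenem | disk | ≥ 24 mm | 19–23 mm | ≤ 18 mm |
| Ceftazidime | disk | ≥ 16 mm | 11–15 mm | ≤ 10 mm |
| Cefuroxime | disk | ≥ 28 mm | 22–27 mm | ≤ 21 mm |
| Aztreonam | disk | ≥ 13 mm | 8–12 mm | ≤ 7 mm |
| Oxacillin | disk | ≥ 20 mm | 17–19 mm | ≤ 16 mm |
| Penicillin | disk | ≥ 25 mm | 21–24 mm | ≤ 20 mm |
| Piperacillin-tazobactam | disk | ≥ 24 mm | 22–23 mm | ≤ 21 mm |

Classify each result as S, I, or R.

Ertapenem (27 mm) ≥ 22 mm → susceptible
Tobramycin (21 mm) ≤ 24 mm ⇒ Resistant
Meropenem 18 mm: ≤ 18 mm ⇒ Resistant
Ceftazidime: 13 mm is in 11–15 mm — intermediate
Cefuroxime: 33 mm is ≥ 28 mm → Susceptible
Aztreonam 13 mm: ≥ 13 mm ⇒ S
Oxacillin (21 mm) ≥ 20 mm ⇒ Susceptible
Penicillin 24 mm: in 21–24 mm → I

S, R, R, I, S, S, S, I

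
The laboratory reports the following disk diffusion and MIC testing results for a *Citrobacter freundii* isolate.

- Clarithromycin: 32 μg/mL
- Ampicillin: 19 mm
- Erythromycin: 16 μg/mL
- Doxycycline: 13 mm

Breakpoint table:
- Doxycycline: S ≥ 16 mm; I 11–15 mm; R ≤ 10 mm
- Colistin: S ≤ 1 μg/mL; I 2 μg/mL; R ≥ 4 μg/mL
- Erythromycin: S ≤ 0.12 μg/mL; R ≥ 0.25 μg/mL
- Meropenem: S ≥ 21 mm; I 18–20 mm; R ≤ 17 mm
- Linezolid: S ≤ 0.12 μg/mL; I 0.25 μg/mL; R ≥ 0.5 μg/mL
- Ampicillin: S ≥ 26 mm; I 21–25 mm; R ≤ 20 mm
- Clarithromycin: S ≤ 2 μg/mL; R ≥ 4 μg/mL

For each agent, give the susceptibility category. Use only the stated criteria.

R, R, R, I

Clarithromycin (32 μg/mL) ≥ 4 μg/mL → R
Ampicillin 19 mm: ≤ 20 mm → R
Erythromycin (16 μg/mL) ≥ 0.25 μg/mL ⇒ resistant
Doxycycline: 13 mm is in 11–15 mm → I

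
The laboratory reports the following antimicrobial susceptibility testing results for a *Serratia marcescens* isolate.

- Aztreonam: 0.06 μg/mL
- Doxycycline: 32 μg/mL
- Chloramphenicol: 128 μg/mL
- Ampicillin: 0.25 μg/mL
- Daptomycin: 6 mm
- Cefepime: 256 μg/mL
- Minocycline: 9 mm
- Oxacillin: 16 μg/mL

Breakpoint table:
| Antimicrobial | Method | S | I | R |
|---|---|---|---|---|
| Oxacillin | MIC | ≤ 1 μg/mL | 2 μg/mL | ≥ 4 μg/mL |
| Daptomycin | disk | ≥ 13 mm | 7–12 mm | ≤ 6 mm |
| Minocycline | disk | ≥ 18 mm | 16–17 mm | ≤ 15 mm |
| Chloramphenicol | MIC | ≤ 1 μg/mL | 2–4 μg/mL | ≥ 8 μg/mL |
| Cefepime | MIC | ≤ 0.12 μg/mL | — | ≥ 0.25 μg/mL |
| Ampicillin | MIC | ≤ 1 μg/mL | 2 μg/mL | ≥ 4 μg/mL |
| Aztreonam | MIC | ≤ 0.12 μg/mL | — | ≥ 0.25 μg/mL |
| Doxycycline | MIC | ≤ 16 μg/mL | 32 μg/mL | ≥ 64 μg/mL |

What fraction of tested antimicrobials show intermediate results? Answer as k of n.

1 of 8

Aztreonam (0.06 μg/mL) ≤ 0.12 μg/mL ⇒ S
Doxycycline: 32 μg/mL is = 32 μg/mL → Intermediate
Chloramphenicol (128 μg/mL) ≥ 8 μg/mL ⇒ resistant
Ampicillin 0.25 μg/mL: ≤ 1 μg/mL → susceptible
Daptomycin (6 mm) ≤ 6 mm — Resistant
Cefepime 256 μg/mL: ≥ 0.25 μg/mL → Resistant
Minocycline: 9 mm is ≤ 15 mm → R
Oxacillin (16 μg/mL) ≥ 4 μg/mL — R
Intermediate: 1/8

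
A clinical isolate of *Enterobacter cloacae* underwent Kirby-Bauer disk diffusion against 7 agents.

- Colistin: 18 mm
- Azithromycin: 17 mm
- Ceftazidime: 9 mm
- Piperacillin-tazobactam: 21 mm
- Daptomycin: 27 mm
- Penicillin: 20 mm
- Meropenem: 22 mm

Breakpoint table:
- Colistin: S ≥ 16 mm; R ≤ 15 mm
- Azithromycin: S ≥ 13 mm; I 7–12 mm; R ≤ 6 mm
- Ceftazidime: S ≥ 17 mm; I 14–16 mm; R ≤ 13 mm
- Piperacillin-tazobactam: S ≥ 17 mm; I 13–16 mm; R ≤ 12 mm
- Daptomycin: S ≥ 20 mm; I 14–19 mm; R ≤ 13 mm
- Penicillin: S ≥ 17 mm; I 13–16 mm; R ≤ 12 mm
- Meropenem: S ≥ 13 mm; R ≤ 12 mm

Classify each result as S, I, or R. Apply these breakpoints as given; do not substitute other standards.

Colistin 18 mm: ≥ 16 mm — Susceptible
Azithromycin 17 mm: ≥ 13 mm — S
Ceftazidime: 9 mm is ≤ 13 mm ⇒ Resistant
Piperacillin-tazobactam: 21 mm is ≥ 17 mm → susceptible
Daptomycin (27 mm) ≥ 20 mm — susceptible
Penicillin 20 mm: ≥ 17 mm → susceptible
Meropenem (22 mm) ≥ 13 mm — susceptible

S, S, R, S, S, S, S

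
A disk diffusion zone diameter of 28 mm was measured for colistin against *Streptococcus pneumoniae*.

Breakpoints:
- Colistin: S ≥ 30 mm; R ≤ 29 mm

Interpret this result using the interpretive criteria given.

R

Colistin (28 mm) ≤ 29 mm ⇒ R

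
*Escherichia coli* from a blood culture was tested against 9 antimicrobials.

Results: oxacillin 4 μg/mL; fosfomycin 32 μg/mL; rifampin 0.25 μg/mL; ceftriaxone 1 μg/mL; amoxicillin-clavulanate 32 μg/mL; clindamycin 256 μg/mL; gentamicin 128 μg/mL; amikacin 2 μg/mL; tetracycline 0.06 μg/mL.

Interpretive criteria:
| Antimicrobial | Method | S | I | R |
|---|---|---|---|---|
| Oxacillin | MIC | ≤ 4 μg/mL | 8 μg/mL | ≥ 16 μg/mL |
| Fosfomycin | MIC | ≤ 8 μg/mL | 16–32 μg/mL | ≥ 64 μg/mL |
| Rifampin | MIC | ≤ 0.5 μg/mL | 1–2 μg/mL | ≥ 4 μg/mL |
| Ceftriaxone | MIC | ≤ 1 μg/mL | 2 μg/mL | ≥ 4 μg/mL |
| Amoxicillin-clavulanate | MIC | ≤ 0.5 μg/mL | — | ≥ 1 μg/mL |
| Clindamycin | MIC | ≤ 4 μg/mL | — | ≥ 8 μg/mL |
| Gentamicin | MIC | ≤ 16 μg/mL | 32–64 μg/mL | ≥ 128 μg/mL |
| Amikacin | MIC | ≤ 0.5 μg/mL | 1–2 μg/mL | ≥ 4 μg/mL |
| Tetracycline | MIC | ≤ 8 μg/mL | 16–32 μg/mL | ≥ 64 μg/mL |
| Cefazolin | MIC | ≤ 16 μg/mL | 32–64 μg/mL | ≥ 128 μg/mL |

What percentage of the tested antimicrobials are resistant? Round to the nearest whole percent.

33%

Oxacillin: 4 μg/mL is ≤ 4 μg/mL → S
Fosfomycin: 32 μg/mL is in 16–32 μg/mL — intermediate
Rifampin 0.25 μg/mL: ≤ 0.5 μg/mL — S
Ceftriaxone: 1 μg/mL is ≤ 1 μg/mL — susceptible
Amoxicillin-clavulanate: 32 μg/mL is ≥ 1 μg/mL → R
Clindamycin (256 μg/mL) ≥ 8 μg/mL — R
Gentamicin 128 μg/mL: ≥ 128 μg/mL — Resistant
Amikacin (2 μg/mL) in 1–2 μg/mL — Intermediate
Tetracycline (0.06 μg/mL) ≤ 8 μg/mL ⇒ S
Resistant: 3/9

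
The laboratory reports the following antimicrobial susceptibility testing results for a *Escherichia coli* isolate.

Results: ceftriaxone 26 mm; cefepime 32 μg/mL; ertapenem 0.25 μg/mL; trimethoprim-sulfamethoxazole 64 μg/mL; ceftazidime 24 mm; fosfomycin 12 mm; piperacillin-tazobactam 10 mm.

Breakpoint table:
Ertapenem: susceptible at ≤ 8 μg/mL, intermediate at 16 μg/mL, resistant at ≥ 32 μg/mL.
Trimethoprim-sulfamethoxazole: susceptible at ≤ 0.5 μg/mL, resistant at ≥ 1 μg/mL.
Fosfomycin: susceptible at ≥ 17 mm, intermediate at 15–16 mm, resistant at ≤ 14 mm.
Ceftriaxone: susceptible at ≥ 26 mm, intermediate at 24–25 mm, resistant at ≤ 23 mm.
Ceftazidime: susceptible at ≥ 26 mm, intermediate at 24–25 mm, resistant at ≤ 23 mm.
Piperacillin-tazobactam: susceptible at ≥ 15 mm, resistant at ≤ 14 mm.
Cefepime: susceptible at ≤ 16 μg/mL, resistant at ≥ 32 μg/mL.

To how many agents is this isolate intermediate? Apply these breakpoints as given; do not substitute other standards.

Ceftriaxone: 26 mm is ≥ 26 mm → Susceptible
Cefepime: 32 μg/mL is ≥ 32 μg/mL — R
Ertapenem (0.25 μg/mL) ≤ 8 μg/mL → susceptible
Trimethoprim-sulfamethoxazole (64 μg/mL) ≥ 1 μg/mL ⇒ resistant
Ceftazidime: 24 mm is in 24–25 mm — I
Fosfomycin: 12 mm is ≤ 14 mm — resistant
Piperacillin-tazobactam: 10 mm is ≤ 14 mm ⇒ R
Intermediate: 1

1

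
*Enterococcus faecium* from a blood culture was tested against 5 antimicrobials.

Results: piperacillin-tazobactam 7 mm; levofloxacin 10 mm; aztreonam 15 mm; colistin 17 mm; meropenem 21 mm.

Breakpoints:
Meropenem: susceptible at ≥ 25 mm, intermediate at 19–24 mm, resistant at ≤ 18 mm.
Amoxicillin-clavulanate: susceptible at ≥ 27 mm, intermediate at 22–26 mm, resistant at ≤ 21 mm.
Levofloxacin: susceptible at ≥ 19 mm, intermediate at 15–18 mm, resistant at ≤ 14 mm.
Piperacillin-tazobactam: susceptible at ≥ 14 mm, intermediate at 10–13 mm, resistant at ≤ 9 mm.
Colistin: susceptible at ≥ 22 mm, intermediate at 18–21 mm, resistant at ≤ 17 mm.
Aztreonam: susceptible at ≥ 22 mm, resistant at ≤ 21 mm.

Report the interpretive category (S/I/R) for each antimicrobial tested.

R, R, R, R, I

Piperacillin-tazobactam (7 mm) ≤ 9 mm — Resistant
Levofloxacin 10 mm: ≤ 14 mm ⇒ R
Aztreonam: 15 mm is ≤ 21 mm ⇒ R
Colistin: 17 mm is ≤ 17 mm → resistant
Meropenem (21 mm) in 19–24 mm → I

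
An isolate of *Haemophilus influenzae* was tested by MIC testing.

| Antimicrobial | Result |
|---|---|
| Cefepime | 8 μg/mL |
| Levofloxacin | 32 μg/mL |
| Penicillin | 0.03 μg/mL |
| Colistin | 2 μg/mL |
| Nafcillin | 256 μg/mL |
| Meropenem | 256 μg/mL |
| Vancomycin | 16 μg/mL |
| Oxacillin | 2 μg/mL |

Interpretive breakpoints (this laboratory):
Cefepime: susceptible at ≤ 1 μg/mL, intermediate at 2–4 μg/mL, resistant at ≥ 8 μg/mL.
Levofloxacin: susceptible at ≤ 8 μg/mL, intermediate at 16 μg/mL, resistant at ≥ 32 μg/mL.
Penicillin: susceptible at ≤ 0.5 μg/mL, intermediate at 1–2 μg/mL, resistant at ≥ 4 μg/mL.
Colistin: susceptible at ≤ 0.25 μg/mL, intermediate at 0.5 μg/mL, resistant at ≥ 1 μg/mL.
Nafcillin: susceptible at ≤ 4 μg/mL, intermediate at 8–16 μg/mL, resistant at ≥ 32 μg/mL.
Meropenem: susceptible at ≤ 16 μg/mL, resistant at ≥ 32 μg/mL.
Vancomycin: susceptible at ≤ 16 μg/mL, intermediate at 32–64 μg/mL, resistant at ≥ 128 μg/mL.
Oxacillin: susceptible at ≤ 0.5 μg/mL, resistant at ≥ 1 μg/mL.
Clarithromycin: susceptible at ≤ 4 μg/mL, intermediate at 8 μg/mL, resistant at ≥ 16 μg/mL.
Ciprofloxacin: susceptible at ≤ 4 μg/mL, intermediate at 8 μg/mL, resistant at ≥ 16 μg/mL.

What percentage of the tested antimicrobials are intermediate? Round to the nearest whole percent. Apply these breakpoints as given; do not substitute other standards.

Cefepime (8 μg/mL) ≥ 8 μg/mL → Resistant
Levofloxacin 32 μg/mL: ≥ 32 μg/mL ⇒ Resistant
Penicillin 0.03 μg/mL: ≤ 0.5 μg/mL — susceptible
Colistin: 2 μg/mL is ≥ 1 μg/mL → resistant
Nafcillin: 256 μg/mL is ≥ 32 μg/mL ⇒ Resistant
Meropenem 256 μg/mL: ≥ 32 μg/mL — Resistant
Vancomycin 16 μg/mL: ≤ 16 μg/mL ⇒ S
Oxacillin (2 μg/mL) ≥ 1 μg/mL → Resistant
Intermediate: 0/8

0%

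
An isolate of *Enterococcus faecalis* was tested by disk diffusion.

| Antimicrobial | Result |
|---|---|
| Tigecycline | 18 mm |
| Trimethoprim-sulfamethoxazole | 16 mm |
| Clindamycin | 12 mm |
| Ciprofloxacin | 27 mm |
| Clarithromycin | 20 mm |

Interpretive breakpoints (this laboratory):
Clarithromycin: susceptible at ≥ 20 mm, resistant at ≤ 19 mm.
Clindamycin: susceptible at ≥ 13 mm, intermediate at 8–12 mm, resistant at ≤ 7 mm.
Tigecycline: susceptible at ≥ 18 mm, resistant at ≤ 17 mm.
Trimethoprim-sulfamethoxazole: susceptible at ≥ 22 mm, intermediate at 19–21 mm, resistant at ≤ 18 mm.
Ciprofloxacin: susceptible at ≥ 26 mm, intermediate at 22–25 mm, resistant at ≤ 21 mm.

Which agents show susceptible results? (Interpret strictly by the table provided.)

Tigecycline 18 mm: ≥ 18 mm ⇒ S
Trimethoprim-sulfamethoxazole 16 mm: ≤ 18 mm — Resistant
Clindamycin 12 mm: in 8–12 mm → Intermediate
Ciprofloxacin 27 mm: ≥ 26 mm → susceptible
Clarithromycin 20 mm: ≥ 20 mm — Susceptible

tigecycline, ciprofloxacin, clarithromycin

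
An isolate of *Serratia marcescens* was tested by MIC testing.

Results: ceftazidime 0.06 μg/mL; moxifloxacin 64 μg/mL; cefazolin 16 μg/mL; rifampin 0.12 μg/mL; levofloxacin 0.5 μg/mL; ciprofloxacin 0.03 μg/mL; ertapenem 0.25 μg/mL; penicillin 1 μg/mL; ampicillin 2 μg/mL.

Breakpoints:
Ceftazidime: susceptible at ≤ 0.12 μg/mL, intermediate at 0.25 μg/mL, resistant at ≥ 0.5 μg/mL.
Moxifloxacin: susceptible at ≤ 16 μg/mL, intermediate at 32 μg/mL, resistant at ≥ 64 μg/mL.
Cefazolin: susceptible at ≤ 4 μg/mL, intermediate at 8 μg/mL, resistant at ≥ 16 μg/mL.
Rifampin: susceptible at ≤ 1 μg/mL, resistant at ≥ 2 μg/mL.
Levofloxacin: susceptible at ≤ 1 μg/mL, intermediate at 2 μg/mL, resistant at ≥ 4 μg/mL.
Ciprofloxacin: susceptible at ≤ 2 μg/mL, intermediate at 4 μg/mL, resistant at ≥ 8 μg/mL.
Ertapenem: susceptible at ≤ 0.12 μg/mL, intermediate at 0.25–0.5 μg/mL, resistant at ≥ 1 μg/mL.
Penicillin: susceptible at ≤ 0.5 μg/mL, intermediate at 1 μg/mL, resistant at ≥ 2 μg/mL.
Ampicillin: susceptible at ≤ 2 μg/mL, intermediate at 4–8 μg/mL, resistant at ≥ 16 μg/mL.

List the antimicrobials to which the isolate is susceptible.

Ceftazidime (0.06 μg/mL) ≤ 0.12 μg/mL → susceptible
Moxifloxacin: 64 μg/mL is ≥ 64 μg/mL → R
Cefazolin 16 μg/mL: ≥ 16 μg/mL — Resistant
Rifampin 0.12 μg/mL: ≤ 1 μg/mL — S
Levofloxacin 0.5 μg/mL: ≤ 1 μg/mL ⇒ Susceptible
Ciprofloxacin: 0.03 μg/mL is ≤ 2 μg/mL — S
Ertapenem: 0.25 μg/mL is in 0.25–0.5 μg/mL → I
Penicillin: 1 μg/mL is = 1 μg/mL → Intermediate
Ampicillin 2 μg/mL: ≤ 2 μg/mL ⇒ susceptible

ceftazidime, rifampin, levofloxacin, ciprofloxacin, ampicillin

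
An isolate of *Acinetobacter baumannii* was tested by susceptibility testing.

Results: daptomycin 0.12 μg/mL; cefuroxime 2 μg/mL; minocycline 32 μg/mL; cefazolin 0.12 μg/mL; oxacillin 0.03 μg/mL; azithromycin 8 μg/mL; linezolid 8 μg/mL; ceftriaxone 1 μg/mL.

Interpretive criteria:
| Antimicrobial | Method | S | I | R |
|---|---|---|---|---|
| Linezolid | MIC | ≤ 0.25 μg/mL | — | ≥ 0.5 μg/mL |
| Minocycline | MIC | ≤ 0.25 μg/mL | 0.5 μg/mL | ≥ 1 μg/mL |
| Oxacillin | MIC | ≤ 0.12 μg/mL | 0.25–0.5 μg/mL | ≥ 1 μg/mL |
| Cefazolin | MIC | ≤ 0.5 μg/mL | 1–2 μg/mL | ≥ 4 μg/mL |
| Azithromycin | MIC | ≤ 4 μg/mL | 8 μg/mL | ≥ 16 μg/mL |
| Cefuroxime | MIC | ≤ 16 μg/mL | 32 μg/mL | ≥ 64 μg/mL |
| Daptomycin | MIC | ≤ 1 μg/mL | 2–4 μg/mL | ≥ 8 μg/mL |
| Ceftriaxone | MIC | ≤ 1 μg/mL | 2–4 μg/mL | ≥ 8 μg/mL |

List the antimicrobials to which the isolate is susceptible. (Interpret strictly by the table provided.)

Daptomycin: 0.12 μg/mL is ≤ 1 μg/mL — Susceptible
Cefuroxime: 2 μg/mL is ≤ 16 μg/mL ⇒ susceptible
Minocycline 32 μg/mL: ≥ 1 μg/mL ⇒ R
Cefazolin (0.12 μg/mL) ≤ 0.5 μg/mL — S
Oxacillin 0.03 μg/mL: ≤ 0.12 μg/mL → Susceptible
Azithromycin: 8 μg/mL is = 8 μg/mL — I
Linezolid: 8 μg/mL is ≥ 0.5 μg/mL ⇒ resistant
Ceftriaxone (1 μg/mL) ≤ 1 μg/mL → susceptible

daptomycin, cefuroxime, cefazolin, oxacillin, ceftriaxone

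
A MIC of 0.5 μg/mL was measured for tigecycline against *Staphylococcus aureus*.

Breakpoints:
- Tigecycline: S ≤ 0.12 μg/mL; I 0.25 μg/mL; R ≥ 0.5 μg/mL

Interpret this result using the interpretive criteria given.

Tigecycline: 0.5 μg/mL is ≥ 0.5 μg/mL — resistant

Resistant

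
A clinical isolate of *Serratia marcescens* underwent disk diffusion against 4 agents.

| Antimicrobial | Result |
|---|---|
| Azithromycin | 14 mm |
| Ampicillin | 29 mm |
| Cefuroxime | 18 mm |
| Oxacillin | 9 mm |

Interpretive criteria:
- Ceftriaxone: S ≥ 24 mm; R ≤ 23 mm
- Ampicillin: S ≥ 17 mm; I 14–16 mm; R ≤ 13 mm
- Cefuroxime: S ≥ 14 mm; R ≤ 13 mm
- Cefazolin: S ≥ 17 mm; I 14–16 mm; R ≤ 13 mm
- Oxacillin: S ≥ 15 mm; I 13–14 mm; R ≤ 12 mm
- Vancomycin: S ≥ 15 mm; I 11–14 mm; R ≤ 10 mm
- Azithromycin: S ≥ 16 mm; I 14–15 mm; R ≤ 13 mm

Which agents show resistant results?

Azithromycin 14 mm: in 14–15 mm → Intermediate
Ampicillin: 29 mm is ≥ 17 mm ⇒ Susceptible
Cefuroxime (18 mm) ≥ 14 mm — S
Oxacillin (9 mm) ≤ 12 mm → R

oxacillin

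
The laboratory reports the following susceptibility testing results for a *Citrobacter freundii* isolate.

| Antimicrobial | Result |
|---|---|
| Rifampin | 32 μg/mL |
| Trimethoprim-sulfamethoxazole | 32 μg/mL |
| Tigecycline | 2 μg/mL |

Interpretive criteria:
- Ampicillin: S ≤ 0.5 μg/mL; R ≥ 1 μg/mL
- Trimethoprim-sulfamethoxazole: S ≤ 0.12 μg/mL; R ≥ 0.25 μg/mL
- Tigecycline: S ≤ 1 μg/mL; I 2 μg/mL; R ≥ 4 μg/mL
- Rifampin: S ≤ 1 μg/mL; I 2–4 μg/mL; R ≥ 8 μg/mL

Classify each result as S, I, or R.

R, R, I

Rifampin (32 μg/mL) ≥ 8 μg/mL — resistant
Trimethoprim-sulfamethoxazole (32 μg/mL) ≥ 0.25 μg/mL → resistant
Tigecycline (2 μg/mL) = 2 μg/mL — I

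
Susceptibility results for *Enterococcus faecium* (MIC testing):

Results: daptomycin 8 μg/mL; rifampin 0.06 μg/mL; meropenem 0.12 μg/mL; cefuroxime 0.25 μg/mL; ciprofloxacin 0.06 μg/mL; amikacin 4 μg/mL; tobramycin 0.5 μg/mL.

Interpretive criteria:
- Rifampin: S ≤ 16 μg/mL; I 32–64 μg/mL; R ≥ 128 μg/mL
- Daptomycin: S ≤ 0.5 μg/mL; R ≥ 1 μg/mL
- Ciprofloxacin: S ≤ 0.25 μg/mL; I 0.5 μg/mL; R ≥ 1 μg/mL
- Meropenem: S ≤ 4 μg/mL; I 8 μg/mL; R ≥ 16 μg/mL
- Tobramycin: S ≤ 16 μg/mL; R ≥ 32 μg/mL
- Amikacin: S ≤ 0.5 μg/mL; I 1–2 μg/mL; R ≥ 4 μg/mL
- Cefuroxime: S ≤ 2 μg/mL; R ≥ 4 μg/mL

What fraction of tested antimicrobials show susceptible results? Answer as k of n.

Daptomycin: 8 μg/mL is ≥ 1 μg/mL — resistant
Rifampin: 0.06 μg/mL is ≤ 16 μg/mL → S
Meropenem 0.12 μg/mL: ≤ 4 μg/mL ⇒ Susceptible
Cefuroxime (0.25 μg/mL) ≤ 2 μg/mL → S
Ciprofloxacin 0.06 μg/mL: ≤ 0.25 μg/mL ⇒ Susceptible
Amikacin 4 μg/mL: ≥ 4 μg/mL — R
Tobramycin (0.5 μg/mL) ≤ 16 μg/mL ⇒ S
Susceptible: 5/7

5 of 7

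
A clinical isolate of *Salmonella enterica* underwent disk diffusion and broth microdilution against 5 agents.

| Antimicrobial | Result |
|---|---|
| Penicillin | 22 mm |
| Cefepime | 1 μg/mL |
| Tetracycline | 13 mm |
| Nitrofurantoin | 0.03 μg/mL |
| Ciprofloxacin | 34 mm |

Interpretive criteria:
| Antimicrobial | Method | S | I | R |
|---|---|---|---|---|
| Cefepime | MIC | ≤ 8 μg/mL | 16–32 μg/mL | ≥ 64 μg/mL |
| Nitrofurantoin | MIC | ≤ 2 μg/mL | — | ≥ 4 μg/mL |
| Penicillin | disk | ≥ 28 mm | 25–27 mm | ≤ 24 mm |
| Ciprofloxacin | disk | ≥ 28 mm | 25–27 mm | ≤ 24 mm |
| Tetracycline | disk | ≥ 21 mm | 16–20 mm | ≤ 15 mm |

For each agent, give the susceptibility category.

R, S, R, S, S

Penicillin 22 mm: ≤ 24 mm → resistant
Cefepime (1 μg/mL) ≤ 8 μg/mL ⇒ S
Tetracycline: 13 mm is ≤ 15 mm ⇒ R
Nitrofurantoin: 0.03 μg/mL is ≤ 2 μg/mL ⇒ Susceptible
Ciprofloxacin (34 mm) ≥ 28 mm → S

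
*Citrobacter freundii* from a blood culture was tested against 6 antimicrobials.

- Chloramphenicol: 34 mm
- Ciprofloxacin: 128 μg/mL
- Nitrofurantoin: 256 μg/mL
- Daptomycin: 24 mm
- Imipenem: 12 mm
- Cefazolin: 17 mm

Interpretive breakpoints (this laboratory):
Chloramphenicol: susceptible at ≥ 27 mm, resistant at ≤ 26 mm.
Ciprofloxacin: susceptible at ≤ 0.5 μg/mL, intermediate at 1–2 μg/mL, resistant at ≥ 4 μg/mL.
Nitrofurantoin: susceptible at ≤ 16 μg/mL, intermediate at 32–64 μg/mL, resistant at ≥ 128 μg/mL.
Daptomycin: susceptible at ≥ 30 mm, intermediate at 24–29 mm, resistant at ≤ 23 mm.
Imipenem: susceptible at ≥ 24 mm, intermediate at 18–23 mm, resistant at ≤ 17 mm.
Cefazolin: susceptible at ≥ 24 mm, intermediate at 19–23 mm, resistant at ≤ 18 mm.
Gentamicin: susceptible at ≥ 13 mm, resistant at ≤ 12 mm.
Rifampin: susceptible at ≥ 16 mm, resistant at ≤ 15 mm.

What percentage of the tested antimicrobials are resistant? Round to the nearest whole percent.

67%

Chloramphenicol: 34 mm is ≥ 27 mm — S
Ciprofloxacin: 128 μg/mL is ≥ 4 μg/mL — R
Nitrofurantoin 256 μg/mL: ≥ 128 μg/mL — Resistant
Daptomycin 24 mm: in 24–29 mm → I
Imipenem: 12 mm is ≤ 17 mm → Resistant
Cefazolin (17 mm) ≤ 18 mm → resistant
Resistant: 4/6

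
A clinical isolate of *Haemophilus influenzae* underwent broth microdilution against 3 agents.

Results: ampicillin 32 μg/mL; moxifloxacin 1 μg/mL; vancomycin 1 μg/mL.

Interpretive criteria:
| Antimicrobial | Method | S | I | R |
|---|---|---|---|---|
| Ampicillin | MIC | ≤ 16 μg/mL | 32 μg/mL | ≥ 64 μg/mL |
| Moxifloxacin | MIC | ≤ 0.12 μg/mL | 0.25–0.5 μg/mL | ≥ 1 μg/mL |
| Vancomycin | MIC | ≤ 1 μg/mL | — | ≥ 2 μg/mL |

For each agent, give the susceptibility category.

I, R, S

Ampicillin: 32 μg/mL is = 32 μg/mL ⇒ intermediate
Moxifloxacin (1 μg/mL) ≥ 1 μg/mL → R
Vancomycin: 1 μg/mL is ≤ 1 μg/mL ⇒ S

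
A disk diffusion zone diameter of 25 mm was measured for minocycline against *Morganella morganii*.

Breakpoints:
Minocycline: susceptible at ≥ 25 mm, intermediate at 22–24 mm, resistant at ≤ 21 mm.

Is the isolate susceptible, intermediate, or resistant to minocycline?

Susceptible

Minocycline: 25 mm is ≥ 25 mm — S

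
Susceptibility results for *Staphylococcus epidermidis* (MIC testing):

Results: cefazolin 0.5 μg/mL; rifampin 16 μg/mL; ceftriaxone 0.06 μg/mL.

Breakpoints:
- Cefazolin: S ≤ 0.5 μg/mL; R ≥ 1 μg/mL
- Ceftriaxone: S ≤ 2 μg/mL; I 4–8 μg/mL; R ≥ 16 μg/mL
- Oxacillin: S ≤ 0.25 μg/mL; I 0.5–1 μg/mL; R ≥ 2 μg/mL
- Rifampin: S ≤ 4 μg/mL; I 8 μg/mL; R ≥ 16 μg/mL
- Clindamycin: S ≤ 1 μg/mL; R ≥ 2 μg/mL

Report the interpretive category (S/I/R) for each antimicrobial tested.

Cefazolin 0.5 μg/mL: ≤ 0.5 μg/mL — susceptible
Rifampin: 16 μg/mL is ≥ 16 μg/mL → R
Ceftriaxone: 0.06 μg/mL is ≤ 2 μg/mL ⇒ S

S, R, S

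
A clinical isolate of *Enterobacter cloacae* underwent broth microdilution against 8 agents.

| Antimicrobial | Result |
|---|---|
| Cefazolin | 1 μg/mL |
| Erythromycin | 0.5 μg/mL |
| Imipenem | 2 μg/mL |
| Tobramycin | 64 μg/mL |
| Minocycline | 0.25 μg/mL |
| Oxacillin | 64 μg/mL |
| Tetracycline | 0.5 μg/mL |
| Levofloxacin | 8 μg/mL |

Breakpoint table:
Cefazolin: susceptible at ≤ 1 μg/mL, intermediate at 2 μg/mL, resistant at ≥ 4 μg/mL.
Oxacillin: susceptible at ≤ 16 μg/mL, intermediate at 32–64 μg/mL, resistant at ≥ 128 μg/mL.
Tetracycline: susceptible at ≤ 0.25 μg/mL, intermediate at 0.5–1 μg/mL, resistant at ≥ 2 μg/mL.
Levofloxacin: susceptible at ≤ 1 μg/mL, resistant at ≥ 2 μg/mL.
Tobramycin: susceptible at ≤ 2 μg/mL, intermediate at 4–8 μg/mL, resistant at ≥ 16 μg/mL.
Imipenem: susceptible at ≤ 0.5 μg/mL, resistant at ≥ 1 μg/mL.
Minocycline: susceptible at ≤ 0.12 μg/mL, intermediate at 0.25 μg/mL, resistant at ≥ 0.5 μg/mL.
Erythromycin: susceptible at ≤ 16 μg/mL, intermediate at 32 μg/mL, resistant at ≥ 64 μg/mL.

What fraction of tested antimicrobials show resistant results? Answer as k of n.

Cefazolin 1 μg/mL: ≤ 1 μg/mL — Susceptible
Erythromycin 0.5 μg/mL: ≤ 16 μg/mL — S
Imipenem 2 μg/mL: ≥ 1 μg/mL ⇒ Resistant
Tobramycin 64 μg/mL: ≥ 16 μg/mL ⇒ Resistant
Minocycline 0.25 μg/mL: = 0.25 μg/mL ⇒ Intermediate
Oxacillin 64 μg/mL: in 32–64 μg/mL — I
Tetracycline 0.5 μg/mL: in 0.5–1 μg/mL — I
Levofloxacin 8 μg/mL: ≥ 2 μg/mL — resistant
Resistant: 3/8

3 of 8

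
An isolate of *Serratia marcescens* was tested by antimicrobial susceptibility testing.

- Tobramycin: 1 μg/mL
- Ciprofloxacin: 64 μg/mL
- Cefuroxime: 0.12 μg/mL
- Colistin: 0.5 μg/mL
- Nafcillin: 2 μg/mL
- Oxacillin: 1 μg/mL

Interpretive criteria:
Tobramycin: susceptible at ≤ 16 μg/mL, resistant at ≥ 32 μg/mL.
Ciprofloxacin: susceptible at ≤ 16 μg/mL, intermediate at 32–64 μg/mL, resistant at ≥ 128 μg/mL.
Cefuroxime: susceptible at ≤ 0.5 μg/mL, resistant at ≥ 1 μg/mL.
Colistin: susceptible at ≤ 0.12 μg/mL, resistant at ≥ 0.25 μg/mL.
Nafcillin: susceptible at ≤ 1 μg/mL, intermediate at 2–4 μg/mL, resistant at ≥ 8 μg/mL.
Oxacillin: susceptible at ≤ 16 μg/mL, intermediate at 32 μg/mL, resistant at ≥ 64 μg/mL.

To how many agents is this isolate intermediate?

2

Tobramycin 1 μg/mL: ≤ 16 μg/mL — susceptible
Ciprofloxacin (64 μg/mL) in 32–64 μg/mL ⇒ intermediate
Cefuroxime: 0.12 μg/mL is ≤ 0.5 μg/mL — S
Colistin: 0.5 μg/mL is ≥ 0.25 μg/mL → Resistant
Nafcillin (2 μg/mL) in 2–4 μg/mL — intermediate
Oxacillin 1 μg/mL: ≤ 16 μg/mL → S
Intermediate: 2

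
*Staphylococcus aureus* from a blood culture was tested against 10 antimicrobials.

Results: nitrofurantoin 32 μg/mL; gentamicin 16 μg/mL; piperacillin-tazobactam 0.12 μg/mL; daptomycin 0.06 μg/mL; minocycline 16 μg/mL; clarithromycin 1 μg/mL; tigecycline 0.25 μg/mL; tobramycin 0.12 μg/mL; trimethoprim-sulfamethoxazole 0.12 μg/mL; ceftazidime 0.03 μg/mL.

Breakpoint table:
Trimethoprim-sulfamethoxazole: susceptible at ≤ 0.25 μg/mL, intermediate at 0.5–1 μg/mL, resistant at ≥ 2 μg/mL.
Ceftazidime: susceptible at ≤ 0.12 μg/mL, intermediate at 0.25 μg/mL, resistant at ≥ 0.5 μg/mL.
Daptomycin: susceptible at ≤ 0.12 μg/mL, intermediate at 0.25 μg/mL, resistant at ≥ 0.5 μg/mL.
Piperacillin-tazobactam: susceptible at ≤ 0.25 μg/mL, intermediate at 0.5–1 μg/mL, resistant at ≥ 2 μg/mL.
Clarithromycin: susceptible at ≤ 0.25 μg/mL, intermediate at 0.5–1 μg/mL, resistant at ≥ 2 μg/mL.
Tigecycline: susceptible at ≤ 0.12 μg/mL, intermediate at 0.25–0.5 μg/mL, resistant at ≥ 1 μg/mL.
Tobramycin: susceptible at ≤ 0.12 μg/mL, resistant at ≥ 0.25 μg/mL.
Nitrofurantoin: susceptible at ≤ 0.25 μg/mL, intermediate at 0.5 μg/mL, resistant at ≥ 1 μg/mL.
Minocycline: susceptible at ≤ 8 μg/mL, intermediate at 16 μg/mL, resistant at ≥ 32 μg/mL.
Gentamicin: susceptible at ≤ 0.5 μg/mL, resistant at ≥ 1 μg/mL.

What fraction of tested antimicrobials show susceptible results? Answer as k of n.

Nitrofurantoin 32 μg/mL: ≥ 1 μg/mL ⇒ Resistant
Gentamicin 16 μg/mL: ≥ 1 μg/mL → Resistant
Piperacillin-tazobactam: 0.12 μg/mL is ≤ 0.25 μg/mL → Susceptible
Daptomycin 0.06 μg/mL: ≤ 0.12 μg/mL ⇒ S
Minocycline: 16 μg/mL is = 16 μg/mL → I
Clarithromycin (1 μg/mL) in 0.5–1 μg/mL — Intermediate
Tigecycline 0.25 μg/mL: in 0.25–0.5 μg/mL → Intermediate
Tobramycin: 0.12 μg/mL is ≤ 0.12 μg/mL → S
Trimethoprim-sulfamethoxazole 0.12 μg/mL: ≤ 0.25 μg/mL → S
Ceftazidime 0.03 μg/mL: ≤ 0.12 μg/mL — Susceptible
Susceptible: 5/10

5 of 10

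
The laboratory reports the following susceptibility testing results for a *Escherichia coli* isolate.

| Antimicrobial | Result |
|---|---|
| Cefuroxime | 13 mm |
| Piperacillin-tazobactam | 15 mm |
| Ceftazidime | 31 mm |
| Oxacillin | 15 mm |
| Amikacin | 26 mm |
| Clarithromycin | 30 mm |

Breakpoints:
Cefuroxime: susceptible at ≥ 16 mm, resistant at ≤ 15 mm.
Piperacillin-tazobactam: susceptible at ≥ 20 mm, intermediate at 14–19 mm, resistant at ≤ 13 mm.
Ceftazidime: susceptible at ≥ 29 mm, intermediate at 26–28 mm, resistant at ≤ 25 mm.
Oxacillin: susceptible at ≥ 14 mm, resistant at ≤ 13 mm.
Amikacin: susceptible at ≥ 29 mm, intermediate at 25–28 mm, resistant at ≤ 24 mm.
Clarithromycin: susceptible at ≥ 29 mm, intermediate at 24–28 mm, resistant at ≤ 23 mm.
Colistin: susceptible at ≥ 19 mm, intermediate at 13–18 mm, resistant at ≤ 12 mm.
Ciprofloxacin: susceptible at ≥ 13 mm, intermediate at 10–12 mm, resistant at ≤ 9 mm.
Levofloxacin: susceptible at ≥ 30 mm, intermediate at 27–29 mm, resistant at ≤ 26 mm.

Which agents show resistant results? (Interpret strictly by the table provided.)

cefuroxime

Cefuroxime 13 mm: ≤ 15 mm → resistant
Piperacillin-tazobactam: 15 mm is in 14–19 mm ⇒ Intermediate
Ceftazidime: 31 mm is ≥ 29 mm — susceptible
Oxacillin (15 mm) ≥ 14 mm → Susceptible
Amikacin (26 mm) in 25–28 mm → I
Clarithromycin: 30 mm is ≥ 29 mm — susceptible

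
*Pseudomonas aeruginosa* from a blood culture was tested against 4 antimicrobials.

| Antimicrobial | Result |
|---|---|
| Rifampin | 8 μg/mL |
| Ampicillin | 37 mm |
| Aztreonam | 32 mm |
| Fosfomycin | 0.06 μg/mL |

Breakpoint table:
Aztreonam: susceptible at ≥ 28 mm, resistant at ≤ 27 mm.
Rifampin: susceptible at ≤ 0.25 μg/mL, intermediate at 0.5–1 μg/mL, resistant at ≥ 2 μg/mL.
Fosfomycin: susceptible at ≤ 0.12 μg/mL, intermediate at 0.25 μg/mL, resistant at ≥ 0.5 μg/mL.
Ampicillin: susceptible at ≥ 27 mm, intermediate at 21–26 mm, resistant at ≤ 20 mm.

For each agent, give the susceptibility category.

R, S, S, S

Rifampin 8 μg/mL: ≥ 2 μg/mL → R
Ampicillin: 37 mm is ≥ 27 mm ⇒ Susceptible
Aztreonam (32 mm) ≥ 28 mm — S
Fosfomycin 0.06 μg/mL: ≤ 0.12 μg/mL → S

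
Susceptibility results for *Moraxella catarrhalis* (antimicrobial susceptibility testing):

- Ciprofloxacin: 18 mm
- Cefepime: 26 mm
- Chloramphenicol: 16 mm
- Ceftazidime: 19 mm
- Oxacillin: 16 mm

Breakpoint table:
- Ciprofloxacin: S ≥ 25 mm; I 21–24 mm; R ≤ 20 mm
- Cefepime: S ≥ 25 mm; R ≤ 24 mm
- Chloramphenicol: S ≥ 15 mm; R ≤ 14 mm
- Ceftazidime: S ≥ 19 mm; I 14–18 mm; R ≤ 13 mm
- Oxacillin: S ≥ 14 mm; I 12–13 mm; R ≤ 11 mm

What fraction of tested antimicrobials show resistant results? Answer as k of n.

1 of 5

Ciprofloxacin (18 mm) ≤ 20 mm → R
Cefepime: 26 mm is ≥ 25 mm → susceptible
Chloramphenicol (16 mm) ≥ 15 mm → susceptible
Ceftazidime (19 mm) ≥ 19 mm — susceptible
Oxacillin (16 mm) ≥ 14 mm ⇒ S
Resistant: 1/5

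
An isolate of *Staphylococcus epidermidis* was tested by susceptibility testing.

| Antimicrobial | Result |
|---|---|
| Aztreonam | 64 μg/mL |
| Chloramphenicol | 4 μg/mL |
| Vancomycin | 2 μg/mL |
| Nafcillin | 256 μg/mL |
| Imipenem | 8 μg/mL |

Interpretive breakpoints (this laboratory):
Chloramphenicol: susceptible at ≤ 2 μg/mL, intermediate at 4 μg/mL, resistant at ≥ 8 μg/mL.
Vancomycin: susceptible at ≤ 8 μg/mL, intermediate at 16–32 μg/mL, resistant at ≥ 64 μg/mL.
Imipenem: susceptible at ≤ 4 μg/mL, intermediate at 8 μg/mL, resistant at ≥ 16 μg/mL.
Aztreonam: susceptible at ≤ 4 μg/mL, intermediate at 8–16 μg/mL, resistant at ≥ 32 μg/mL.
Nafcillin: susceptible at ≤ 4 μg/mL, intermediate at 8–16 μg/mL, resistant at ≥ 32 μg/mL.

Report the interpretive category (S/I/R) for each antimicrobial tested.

Aztreonam (64 μg/mL) ≥ 32 μg/mL → R
Chloramphenicol: 4 μg/mL is = 4 μg/mL — intermediate
Vancomycin (2 μg/mL) ≤ 8 μg/mL ⇒ Susceptible
Nafcillin (256 μg/mL) ≥ 32 μg/mL → resistant
Imipenem 8 μg/mL: = 8 μg/mL → Intermediate

R, I, S, R, I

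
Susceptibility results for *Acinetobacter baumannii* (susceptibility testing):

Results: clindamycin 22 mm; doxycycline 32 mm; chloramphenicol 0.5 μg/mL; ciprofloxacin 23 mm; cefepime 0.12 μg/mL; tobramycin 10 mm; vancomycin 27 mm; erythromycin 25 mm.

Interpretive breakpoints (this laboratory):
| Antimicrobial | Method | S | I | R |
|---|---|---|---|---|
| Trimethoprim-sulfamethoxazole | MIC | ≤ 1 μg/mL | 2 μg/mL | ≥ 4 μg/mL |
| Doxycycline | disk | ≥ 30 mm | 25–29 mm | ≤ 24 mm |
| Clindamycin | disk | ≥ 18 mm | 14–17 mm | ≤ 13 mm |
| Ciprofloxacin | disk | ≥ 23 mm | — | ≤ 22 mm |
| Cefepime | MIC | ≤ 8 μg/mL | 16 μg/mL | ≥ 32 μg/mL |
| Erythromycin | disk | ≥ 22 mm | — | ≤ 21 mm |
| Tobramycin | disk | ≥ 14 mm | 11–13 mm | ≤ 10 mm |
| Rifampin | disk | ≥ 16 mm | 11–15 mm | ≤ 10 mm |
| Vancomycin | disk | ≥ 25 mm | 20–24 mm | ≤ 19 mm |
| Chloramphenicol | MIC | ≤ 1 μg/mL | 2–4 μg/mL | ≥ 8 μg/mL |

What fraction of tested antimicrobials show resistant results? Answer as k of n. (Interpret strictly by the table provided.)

1 of 8

Clindamycin 22 mm: ≥ 18 mm → susceptible
Doxycycline: 32 mm is ≥ 30 mm ⇒ S
Chloramphenicol 0.5 μg/mL: ≤ 1 μg/mL → Susceptible
Ciprofloxacin: 23 mm is ≥ 23 mm → Susceptible
Cefepime (0.12 μg/mL) ≤ 8 μg/mL — S
Tobramycin: 10 mm is ≤ 10 mm — Resistant
Vancomycin (27 mm) ≥ 25 mm — S
Erythromycin: 25 mm is ≥ 22 mm — susceptible
Resistant: 1/8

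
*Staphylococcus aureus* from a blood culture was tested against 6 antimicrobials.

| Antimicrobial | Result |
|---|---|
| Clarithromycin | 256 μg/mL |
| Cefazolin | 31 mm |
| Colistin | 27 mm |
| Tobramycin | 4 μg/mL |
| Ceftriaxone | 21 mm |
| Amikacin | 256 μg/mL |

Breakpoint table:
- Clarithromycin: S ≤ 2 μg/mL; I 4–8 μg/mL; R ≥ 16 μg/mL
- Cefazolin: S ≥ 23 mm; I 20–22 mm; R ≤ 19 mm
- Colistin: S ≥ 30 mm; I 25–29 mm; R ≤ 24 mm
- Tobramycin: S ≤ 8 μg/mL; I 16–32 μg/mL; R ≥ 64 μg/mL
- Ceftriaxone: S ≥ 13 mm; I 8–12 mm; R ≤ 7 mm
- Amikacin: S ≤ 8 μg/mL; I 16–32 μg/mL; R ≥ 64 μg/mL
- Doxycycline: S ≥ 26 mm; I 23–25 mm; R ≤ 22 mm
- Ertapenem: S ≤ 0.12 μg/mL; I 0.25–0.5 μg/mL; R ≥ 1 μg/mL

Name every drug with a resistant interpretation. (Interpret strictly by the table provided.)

clarithromycin, amikacin

Clarithromycin 256 μg/mL: ≥ 16 μg/mL ⇒ resistant
Cefazolin 31 mm: ≥ 23 mm ⇒ susceptible
Colistin: 27 mm is in 25–29 mm → Intermediate
Tobramycin 4 μg/mL: ≤ 8 μg/mL ⇒ susceptible
Ceftriaxone 21 mm: ≥ 13 mm → susceptible
Amikacin (256 μg/mL) ≥ 64 μg/mL → resistant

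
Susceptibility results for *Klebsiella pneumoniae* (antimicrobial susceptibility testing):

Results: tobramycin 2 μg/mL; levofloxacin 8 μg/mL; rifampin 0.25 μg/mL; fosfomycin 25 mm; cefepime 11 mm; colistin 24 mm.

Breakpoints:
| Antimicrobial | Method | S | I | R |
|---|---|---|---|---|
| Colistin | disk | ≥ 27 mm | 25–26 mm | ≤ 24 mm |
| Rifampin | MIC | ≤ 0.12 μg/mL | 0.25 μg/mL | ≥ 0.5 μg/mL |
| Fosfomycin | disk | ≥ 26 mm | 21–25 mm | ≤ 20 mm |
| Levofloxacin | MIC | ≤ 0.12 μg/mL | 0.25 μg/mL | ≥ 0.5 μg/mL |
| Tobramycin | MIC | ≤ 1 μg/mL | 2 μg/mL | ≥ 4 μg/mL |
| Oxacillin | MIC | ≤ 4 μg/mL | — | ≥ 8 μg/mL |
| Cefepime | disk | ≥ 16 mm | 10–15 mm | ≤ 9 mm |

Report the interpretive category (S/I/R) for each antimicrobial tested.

Tobramycin: 2 μg/mL is = 2 μg/mL — Intermediate
Levofloxacin 8 μg/mL: ≥ 0.5 μg/mL → Resistant
Rifampin 0.25 μg/mL: = 0.25 μg/mL ⇒ intermediate
Fosfomycin 25 mm: in 21–25 mm — I
Cefepime 11 mm: in 10–15 mm ⇒ I
Colistin: 24 mm is ≤ 24 mm → Resistant

I, R, I, I, I, R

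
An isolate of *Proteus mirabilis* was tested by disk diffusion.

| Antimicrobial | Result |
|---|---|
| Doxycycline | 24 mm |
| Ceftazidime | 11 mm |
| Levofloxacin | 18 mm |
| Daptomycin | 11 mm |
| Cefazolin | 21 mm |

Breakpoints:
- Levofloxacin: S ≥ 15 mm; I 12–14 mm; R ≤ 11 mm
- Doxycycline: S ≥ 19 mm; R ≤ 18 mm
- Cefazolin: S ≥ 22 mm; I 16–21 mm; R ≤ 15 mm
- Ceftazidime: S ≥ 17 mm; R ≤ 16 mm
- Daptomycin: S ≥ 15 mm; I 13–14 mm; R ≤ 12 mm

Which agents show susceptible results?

Doxycycline (24 mm) ≥ 19 mm — S
Ceftazidime 11 mm: ≤ 16 mm → resistant
Levofloxacin 18 mm: ≥ 15 mm ⇒ susceptible
Daptomycin: 11 mm is ≤ 12 mm — Resistant
Cefazolin: 21 mm is in 16–21 mm ⇒ intermediate

doxycycline, levofloxacin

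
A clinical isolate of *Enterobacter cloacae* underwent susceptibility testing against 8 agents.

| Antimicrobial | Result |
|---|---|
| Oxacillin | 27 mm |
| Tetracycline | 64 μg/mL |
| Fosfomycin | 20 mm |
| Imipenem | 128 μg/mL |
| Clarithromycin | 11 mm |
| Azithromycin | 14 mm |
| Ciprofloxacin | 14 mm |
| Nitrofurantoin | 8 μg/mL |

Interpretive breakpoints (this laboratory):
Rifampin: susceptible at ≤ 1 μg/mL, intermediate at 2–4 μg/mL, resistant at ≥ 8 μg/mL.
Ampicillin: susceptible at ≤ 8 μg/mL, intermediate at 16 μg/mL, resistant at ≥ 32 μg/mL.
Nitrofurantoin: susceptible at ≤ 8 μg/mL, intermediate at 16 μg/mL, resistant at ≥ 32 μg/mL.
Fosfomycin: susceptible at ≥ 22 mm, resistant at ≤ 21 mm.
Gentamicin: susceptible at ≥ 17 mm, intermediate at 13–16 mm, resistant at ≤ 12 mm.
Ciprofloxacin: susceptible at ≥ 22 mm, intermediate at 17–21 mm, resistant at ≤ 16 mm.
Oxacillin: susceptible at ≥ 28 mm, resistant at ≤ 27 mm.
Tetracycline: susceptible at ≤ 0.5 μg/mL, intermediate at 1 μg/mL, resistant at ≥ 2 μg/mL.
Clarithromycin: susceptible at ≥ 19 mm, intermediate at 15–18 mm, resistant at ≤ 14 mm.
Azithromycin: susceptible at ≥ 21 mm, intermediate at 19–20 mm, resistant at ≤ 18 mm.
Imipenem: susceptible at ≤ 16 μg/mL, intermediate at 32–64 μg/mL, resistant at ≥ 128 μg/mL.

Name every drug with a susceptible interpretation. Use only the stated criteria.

Oxacillin 27 mm: ≤ 27 mm — Resistant
Tetracycline: 64 μg/mL is ≥ 2 μg/mL → resistant
Fosfomycin: 20 mm is ≤ 21 mm ⇒ resistant
Imipenem (128 μg/mL) ≥ 128 μg/mL — R
Clarithromycin 11 mm: ≤ 14 mm — Resistant
Azithromycin (14 mm) ≤ 18 mm — Resistant
Ciprofloxacin 14 mm: ≤ 16 mm — resistant
Nitrofurantoin (8 μg/mL) ≤ 8 μg/mL ⇒ Susceptible

nitrofurantoin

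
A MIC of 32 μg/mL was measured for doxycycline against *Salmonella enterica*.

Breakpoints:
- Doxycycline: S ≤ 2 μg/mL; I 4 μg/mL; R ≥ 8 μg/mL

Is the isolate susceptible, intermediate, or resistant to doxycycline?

Resistant

Doxycycline (32 μg/mL) ≥ 8 μg/mL — R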